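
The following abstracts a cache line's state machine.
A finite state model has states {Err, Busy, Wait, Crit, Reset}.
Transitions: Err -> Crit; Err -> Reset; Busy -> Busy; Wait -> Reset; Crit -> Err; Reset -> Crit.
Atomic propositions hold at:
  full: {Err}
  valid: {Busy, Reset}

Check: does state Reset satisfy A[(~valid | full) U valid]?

Sat(~valid) = {Err, Wait, Crit}
Sat(~valid | full) = {Err, Wait, Crit}
A[(~valid | full) U valid]: least fixpoint, start Z0 = Sat(valid) = {Busy, Reset}, add states in Sat(~valid | full) with every successor in Z. Z1 = {Busy, Wait, Reset}; fixed.
Sat(A[(~valid | full) U valid]) = {Busy, Wait, Reset}
Reset ∈ Sat(A[(~valid | full) U valid]) = {Busy, Wait, Reset}, so the formula holds at Reset.

Yes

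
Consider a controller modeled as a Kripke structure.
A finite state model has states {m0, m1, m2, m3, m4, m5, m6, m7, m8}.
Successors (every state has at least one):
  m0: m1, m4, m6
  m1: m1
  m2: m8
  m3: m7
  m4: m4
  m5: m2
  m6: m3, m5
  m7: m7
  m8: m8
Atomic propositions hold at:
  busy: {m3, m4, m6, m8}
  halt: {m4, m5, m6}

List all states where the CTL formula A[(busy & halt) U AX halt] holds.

Sat(busy & halt) = {m4, m6}
Sat(AX halt) = {s : every successor in {m4, m5, m6}} = {m4}
A[(busy & halt) U AX halt]: least fixpoint, start Z0 = Sat(AX halt) = {m4}, add states in Sat(busy & halt) with every successor in Z. Already a fixed point.
Sat(A[(busy & halt) U AX halt]) = {m4}

{m4}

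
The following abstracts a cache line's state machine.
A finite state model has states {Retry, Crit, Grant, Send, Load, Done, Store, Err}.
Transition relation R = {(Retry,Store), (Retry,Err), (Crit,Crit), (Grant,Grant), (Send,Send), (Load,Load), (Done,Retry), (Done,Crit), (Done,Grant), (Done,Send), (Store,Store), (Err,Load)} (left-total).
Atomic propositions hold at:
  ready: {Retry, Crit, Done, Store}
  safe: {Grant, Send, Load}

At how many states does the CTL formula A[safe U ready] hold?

A[safe U ready]: least fixpoint, start Z0 = Sat(ready) = {Retry, Crit, Done, Store}, add states in Sat(safe) with every successor in Z. Already a fixed point.
Sat(A[safe U ready]) = {Retry, Crit, Done, Store}
|Sat(A[safe U ready])| = |{Retry, Crit, Done, Store}| = 4.

4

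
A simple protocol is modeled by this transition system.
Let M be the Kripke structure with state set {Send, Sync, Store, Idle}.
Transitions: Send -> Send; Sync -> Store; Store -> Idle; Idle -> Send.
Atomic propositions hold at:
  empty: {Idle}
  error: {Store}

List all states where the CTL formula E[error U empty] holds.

{Store, Idle}

E[error U empty]: least fixpoint, start Z0 = Sat(empty) = {Idle}, add states in Sat(error) with some successor in Z. Z1 = {Store, Idle}; fixed.
Sat(E[error U empty]) = {Store, Idle}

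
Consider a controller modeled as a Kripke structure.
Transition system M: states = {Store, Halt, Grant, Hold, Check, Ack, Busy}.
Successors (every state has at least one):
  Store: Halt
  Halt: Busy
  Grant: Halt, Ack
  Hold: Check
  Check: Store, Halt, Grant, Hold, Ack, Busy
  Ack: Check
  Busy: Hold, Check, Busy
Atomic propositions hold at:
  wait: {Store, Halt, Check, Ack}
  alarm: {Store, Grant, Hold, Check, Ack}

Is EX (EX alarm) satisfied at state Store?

No

Sat(EX alarm) = {s : some successor in {Store, Grant, Hold, Check, Ack}} = {Grant, Hold, Check, Ack, Busy}
Sat(EX (EX alarm)) = {s : some successor in {Grant, Hold, Check, Ack, Busy}} = {Halt, Grant, Hold, Check, Ack, Busy}
Store ∉ Sat(EX (EX alarm)) = {Halt, Grant, Hold, Check, Ack, Busy}, so the formula does not hold at Store.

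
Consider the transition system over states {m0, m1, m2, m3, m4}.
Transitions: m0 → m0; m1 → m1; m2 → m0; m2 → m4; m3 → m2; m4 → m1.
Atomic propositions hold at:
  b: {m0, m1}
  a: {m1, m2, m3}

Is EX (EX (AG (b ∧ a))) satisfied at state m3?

Sat(b ∧ a) = {m1}
AG (b ∧ a): greatest fixpoint, start Z0 = {m1}, keep only states in Sat with every successor in Z. Already a fixed point.
Sat(AG (b ∧ a)) = {m1}
Sat(EX (AG (b ∧ a))) = {s : some successor in {m1}} = {m1, m4}
Sat(EX (EX (AG (b ∧ a)))) = {s : some successor in {m1, m4}} = {m1, m2, m4}
m3 ∉ Sat(EX (EX (AG (b ∧ a)))) = {m1, m2, m4}, so the formula does not hold at m3.

No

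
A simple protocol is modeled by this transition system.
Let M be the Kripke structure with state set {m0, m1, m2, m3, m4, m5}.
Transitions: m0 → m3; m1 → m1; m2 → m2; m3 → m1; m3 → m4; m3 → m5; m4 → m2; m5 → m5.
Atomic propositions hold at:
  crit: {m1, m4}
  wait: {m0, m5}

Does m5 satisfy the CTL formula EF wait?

Yes

EF wait: least fixpoint, start Z0 = {m0, m5}, add states with some successor in Z. Z1 = {m0, m3, m5}; fixed.
Sat(EF wait) = {m0, m3, m5}
m5 ∈ Sat(EF wait) = {m0, m3, m5}, so the formula holds at m5.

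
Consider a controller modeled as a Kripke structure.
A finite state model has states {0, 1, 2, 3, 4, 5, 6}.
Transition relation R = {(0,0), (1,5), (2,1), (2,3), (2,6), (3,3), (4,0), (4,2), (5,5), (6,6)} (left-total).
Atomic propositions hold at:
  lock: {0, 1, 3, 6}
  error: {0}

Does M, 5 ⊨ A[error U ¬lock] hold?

Yes

Sat(¬lock) = {2, 4, 5}
A[error U ¬lock]: least fixpoint, start Z0 = Sat(¬lock) = {2, 4, 5}, add states in Sat(error) with every successor in Z. Already a fixed point.
Sat(A[error U ¬lock]) = {2, 4, 5}
5 ∈ Sat(A[error U ¬lock]) = {2, 4, 5}, so the formula holds at 5.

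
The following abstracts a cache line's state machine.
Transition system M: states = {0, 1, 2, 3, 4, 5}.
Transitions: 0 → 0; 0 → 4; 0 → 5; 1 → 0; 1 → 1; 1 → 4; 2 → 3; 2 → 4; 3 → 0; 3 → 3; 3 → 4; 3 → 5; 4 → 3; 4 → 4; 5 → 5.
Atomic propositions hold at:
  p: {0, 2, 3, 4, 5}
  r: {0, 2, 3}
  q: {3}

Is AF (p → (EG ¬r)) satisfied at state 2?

No

Sat(¬r) = {1, 4, 5}
EG ¬r: greatest fixpoint, start Z0 = {1, 4, 5}, keep only states in Sat with some successor in Z. Already a fixed point.
Sat(EG ¬r) = {1, 4, 5}
Sat(p → (EG ¬r)) = {1, 4, 5}
AF (p → (EG ¬r)): least fixpoint, start Z0 = {1, 4, 5}, add states with every successor in Z. Already a fixed point.
Sat(AF (p → (EG ¬r))) = {1, 4, 5}
2 ∉ Sat(AF (p → (EG ¬r))) = {1, 4, 5}, so the formula does not hold at 2.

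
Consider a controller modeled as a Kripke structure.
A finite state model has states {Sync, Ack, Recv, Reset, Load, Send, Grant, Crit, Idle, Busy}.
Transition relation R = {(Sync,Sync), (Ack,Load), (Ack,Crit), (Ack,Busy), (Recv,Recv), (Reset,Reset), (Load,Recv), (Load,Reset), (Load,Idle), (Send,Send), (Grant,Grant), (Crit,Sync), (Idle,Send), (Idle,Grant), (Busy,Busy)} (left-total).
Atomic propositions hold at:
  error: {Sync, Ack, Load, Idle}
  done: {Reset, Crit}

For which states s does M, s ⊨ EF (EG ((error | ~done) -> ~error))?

{Ack, Recv, Reset, Load, Send, Grant, Idle, Busy}

Sat(~done) = {Sync, Ack, Recv, Load, Send, Grant, Idle, Busy}
Sat(error | ~done) = {Sync, Ack, Recv, Load, Send, Grant, Idle, Busy}
Sat(~error) = {Recv, Reset, Send, Grant, Crit, Busy}
Sat((error | ~done) -> ~error) = {Recv, Reset, Send, Grant, Crit, Busy}
EG ((error | ~done) -> ~error): greatest fixpoint, start Z0 = {Recv, Reset, Send, Grant, Crit, Busy}, keep only states in Sat with some successor in Z. Z1 = {Recv, Reset, Send, Grant, Busy}; fixed.
Sat(EG ((error | ~done) -> ~error)) = {Recv, Reset, Send, Grant, Busy}
EF (EG ((error | ~done) -> ~error)): least fixpoint, start Z0 = {Recv, Reset, Send, Grant, Busy}, add states with some successor in Z. Z1 = {Ack, Recv, Reset, Load, Send, Grant, Idle, Busy}; fixed.
Sat(EF (EG ((error | ~done) -> ~error))) = {Ack, Recv, Reset, Load, Send, Grant, Idle, Busy}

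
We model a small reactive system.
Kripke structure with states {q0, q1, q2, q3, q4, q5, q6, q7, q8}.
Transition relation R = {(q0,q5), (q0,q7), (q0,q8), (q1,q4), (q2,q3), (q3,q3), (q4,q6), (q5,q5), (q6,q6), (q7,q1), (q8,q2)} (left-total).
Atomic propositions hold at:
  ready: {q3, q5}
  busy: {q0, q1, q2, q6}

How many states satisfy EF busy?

7

EF busy: least fixpoint, start Z0 = {q0, q1, q2, q6}, add states with some successor in Z. Z1 = {q0, q1, q2, q4, q6, q7, q8}; fixed.
Sat(EF busy) = {q0, q1, q2, q4, q6, q7, q8}
|Sat(EF busy)| = |{q0, q1, q2, q4, q6, q7, q8}| = 7.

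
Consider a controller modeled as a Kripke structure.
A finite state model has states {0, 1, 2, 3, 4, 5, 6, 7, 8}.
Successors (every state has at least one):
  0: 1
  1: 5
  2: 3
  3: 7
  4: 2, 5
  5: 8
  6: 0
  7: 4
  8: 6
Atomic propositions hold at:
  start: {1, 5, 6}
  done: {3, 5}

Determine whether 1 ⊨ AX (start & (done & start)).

Sat(done & start) = {5}
Sat(start & (done & start)) = {5}
Sat(AX (start & (done & start))) = {s : every successor in {5}} = {1}
1 ∈ Sat(AX (start & (done & start))) = {1}, so the formula holds at 1.

Yes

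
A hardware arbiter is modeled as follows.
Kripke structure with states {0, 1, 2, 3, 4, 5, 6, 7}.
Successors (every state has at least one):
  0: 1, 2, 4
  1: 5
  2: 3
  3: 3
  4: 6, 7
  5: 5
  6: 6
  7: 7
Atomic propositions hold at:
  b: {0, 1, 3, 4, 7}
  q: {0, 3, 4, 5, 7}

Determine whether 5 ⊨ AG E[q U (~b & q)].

Sat(~b) = {2, 5, 6}
Sat(~b & q) = {5}
E[q U (~b & q)]: least fixpoint, start Z0 = Sat((~b & q)) = {5}, add states in Sat(q) with some successor in Z. Already a fixed point.
Sat(E[q U (~b & q)]) = {5}
AG E[q U (~b & q)]: greatest fixpoint, start Z0 = {5}, keep only states in Sat with every successor in Z. Already a fixed point.
Sat(AG E[q U (~b & q)]) = {5}
5 ∈ Sat(AG E[q U (~b & q)]) = {5}, so the formula holds at 5.

Yes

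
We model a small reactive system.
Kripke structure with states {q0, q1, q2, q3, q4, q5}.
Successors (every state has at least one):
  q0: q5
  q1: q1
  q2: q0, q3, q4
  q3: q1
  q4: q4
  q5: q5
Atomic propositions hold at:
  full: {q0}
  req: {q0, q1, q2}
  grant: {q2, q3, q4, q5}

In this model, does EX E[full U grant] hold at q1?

No

E[full U grant]: least fixpoint, start Z0 = Sat(grant) = {q2, q3, q4, q5}, add states in Sat(full) with some successor in Z. Z1 = {q0, q2, q3, q4, q5}; fixed.
Sat(E[full U grant]) = {q0, q2, q3, q4, q5}
Sat(EX E[full U grant]) = {s : some successor in {q0, q2, q3, q4, q5}} = {q0, q2, q4, q5}
q1 ∉ Sat(EX E[full U grant]) = {q0, q2, q4, q5}, so the formula does not hold at q1.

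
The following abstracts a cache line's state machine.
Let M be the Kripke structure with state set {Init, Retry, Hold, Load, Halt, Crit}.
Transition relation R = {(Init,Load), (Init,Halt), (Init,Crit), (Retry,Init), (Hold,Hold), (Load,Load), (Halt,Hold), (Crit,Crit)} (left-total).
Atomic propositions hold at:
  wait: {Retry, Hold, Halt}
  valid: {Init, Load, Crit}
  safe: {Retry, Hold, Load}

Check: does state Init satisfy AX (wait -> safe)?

No

Sat(wait -> safe) = {Init, Retry, Hold, Load, Crit}
Sat(AX (wait -> safe)) = {s : every successor in {Init, Retry, Hold, Load, Crit}} = {Retry, Hold, Load, Halt, Crit}
Init ∉ Sat(AX (wait -> safe)) = {Retry, Hold, Load, Halt, Crit}, so the formula does not hold at Init.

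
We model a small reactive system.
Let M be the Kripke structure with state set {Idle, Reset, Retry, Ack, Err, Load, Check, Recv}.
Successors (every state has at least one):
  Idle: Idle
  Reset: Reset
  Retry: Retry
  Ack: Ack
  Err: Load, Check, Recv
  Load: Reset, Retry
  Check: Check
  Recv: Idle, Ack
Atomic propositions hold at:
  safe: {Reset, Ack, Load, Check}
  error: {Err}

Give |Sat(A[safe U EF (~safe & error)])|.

Sat(~safe) = {Idle, Retry, Err, Recv}
Sat(~safe & error) = {Err}
EF (~safe & error): least fixpoint, start Z0 = {Err}, add states with some successor in Z. Already a fixed point.
Sat(EF (~safe & error)) = {Err}
A[safe U EF (~safe & error)]: least fixpoint, start Z0 = Sat(EF (~safe & error)) = {Err}, add states in Sat(safe) with every successor in Z. Already a fixed point.
Sat(A[safe U EF (~safe & error)]) = {Err}
|Sat(A[safe U EF (~safe & error)])| = |{Err}| = 1.

1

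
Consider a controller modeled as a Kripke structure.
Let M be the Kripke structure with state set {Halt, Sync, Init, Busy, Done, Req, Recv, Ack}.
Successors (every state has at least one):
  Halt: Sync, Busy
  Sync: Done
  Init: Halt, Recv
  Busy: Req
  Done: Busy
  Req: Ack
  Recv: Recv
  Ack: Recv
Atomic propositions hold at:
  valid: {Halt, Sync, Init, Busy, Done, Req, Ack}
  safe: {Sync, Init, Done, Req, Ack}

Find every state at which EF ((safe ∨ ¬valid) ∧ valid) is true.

{Halt, Sync, Init, Busy, Done, Req, Ack}

Sat(¬valid) = {Recv}
Sat(safe ∨ ¬valid) = {Sync, Init, Done, Req, Recv, Ack}
Sat((safe ∨ ¬valid) ∧ valid) = {Sync, Init, Done, Req, Ack}
EF ((safe ∨ ¬valid) ∧ valid): least fixpoint, start Z0 = {Sync, Init, Done, Req, Ack}, add states with some successor in Z. Z1 = {Halt, Sync, Init, Busy, Done, Req, Ack}; fixed.
Sat(EF ((safe ∨ ¬valid) ∧ valid)) = {Halt, Sync, Init, Busy, Done, Req, Ack}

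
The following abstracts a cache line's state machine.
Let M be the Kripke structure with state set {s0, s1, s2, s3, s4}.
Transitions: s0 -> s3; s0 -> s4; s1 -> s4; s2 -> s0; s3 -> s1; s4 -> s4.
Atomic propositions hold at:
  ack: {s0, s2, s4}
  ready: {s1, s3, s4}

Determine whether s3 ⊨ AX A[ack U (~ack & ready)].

Yes

Sat(~ack) = {s1, s3}
Sat(~ack & ready) = {s1, s3}
A[ack U (~ack & ready)]: least fixpoint, start Z0 = Sat((~ack & ready)) = {s1, s3}, add states in Sat(ack) with every successor in Z. Already a fixed point.
Sat(A[ack U (~ack & ready)]) = {s1, s3}
Sat(AX A[ack U (~ack & ready)]) = {s : every successor in {s1, s3}} = {s3}
s3 ∈ Sat(AX A[ack U (~ack & ready)]) = {s3}, so the formula holds at s3.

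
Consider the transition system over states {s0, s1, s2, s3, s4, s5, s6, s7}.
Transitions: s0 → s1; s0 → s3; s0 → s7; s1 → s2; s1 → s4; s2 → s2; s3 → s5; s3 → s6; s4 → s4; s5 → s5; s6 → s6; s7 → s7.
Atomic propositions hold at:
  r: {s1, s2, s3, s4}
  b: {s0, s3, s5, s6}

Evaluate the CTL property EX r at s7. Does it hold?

Sat(EX r) = {s : some successor in {s1, s2, s3, s4}} = {s0, s1, s2, s4}
s7 ∉ Sat(EX r) = {s0, s1, s2, s4}, so the formula does not hold at s7.

No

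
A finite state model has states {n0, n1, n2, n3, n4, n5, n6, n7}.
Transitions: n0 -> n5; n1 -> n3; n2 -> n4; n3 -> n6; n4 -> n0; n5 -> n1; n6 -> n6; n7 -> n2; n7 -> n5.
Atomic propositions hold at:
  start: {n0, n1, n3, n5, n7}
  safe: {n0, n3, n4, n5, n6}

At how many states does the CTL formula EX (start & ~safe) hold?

1

Sat(~safe) = {n1, n2, n7}
Sat(start & ~safe) = {n1, n7}
Sat(EX (start & ~safe)) = {s : some successor in {n1, n7}} = {n5}
|Sat(EX (start & ~safe))| = |{n5}| = 1.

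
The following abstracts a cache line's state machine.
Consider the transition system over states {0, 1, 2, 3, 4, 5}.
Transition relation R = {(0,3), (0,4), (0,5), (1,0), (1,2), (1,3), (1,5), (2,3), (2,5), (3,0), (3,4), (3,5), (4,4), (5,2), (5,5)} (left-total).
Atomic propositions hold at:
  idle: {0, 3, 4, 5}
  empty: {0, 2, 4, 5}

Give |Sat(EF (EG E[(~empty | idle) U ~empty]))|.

Sat(~empty) = {1, 3}
Sat(~empty | idle) = {0, 1, 3, 4, 5}
E[(~empty | idle) U ~empty]: least fixpoint, start Z0 = Sat(~empty) = {1, 3}, add states in Sat(~empty | idle) with some successor in Z. Z1 = {0, 1, 3}; fixed.
Sat(E[(~empty | idle) U ~empty]) = {0, 1, 3}
EG E[(~empty | idle) U ~empty]: greatest fixpoint, start Z0 = {0, 1, 3}, keep only states in Sat with some successor in Z. Already a fixed point.
Sat(EG E[(~empty | idle) U ~empty]) = {0, 1, 3}
EF (EG E[(~empty | idle) U ~empty]): least fixpoint, start Z0 = {0, 1, 3}, add states with some successor in Z. Z1 = {0, 1, 2, 3}; Z2 = {0, 1, 2, 3, 5}; fixed.
Sat(EF (EG E[(~empty | idle) U ~empty])) = {0, 1, 2, 3, 5}
|Sat(EF (EG E[(~empty | idle) U ~empty]))| = |{0, 1, 2, 3, 5}| = 5.

5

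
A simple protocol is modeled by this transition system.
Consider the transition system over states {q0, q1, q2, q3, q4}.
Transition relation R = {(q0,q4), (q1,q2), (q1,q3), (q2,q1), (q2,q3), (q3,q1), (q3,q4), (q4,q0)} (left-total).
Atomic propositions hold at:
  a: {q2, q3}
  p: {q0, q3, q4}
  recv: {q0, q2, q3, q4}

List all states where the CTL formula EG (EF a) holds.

{q1, q2, q3}

EF a: least fixpoint, start Z0 = {q2, q3}, add states with some successor in Z. Z1 = {q1, q2, q3}; fixed.
Sat(EF a) = {q1, q2, q3}
EG (EF a): greatest fixpoint, start Z0 = {q1, q2, q3}, keep only states in Sat with some successor in Z. Already a fixed point.
Sat(EG (EF a)) = {q1, q2, q3}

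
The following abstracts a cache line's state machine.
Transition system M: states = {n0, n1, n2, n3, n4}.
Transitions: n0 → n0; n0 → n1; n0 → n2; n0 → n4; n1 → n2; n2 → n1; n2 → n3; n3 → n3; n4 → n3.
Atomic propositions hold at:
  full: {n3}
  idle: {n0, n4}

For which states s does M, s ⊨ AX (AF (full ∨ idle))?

{n3, n4}

Sat(full ∨ idle) = {n0, n3, n4}
AF (full ∨ idle): least fixpoint, start Z0 = {n0, n3, n4}, add states with every successor in Z. Already a fixed point.
Sat(AF (full ∨ idle)) = {n0, n3, n4}
Sat(AX (AF (full ∨ idle))) = {s : every successor in {n0, n3, n4}} = {n3, n4}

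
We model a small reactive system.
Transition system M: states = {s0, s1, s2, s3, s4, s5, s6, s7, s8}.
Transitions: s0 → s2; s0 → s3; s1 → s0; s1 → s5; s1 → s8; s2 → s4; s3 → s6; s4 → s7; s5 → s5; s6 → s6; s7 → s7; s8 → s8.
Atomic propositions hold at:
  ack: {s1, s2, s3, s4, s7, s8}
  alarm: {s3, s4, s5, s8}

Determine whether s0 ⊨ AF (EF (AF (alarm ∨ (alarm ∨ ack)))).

Yes

Sat(alarm ∨ ack) = {s1, s2, s3, s4, s5, s7, s8}
Sat(alarm ∨ (alarm ∨ ack)) = {s1, s2, s3, s4, s5, s7, s8}
AF (alarm ∨ (alarm ∨ ack)): least fixpoint, start Z0 = {s1, s2, s3, s4, s5, s7, s8}, add states with every successor in Z. Z1 = {s0, s1, s2, s3, s4, s5, s7, s8}; fixed.
Sat(AF (alarm ∨ (alarm ∨ ack))) = {s0, s1, s2, s3, s4, s5, s7, s8}
EF (AF (alarm ∨ (alarm ∨ ack))): least fixpoint, start Z0 = {s0, s1, s2, s3, s4, s5, s7, s8}, add states with some successor in Z. Already a fixed point.
Sat(EF (AF (alarm ∨ (alarm ∨ ack)))) = {s0, s1, s2, s3, s4, s5, s7, s8}
AF (EF (AF (alarm ∨ (alarm ∨ ack)))): least fixpoint, start Z0 = {s0, s1, s2, s3, s4, s5, s7, s8}, add states with every successor in Z. Already a fixed point.
Sat(AF (EF (AF (alarm ∨ (alarm ∨ ack))))) = {s0, s1, s2, s3, s4, s5, s7, s8}
s0 ∈ Sat(AF (EF (AF (alarm ∨ (alarm ∨ ack))))) = {s0, s1, s2, s3, s4, s5, s7, s8}, so the formula holds at s0.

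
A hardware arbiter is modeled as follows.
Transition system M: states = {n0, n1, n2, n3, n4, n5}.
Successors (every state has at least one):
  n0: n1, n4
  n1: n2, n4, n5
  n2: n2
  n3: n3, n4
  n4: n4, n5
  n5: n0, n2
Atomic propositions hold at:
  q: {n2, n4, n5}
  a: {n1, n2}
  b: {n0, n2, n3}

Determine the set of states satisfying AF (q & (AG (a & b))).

Sat(a & b) = {n2}
AG (a & b): greatest fixpoint, start Z0 = {n2}, keep only states in Sat with every successor in Z. Already a fixed point.
Sat(AG (a & b)) = {n2}
Sat(q & (AG (a & b))) = {n2}
AF (q & (AG (a & b))): least fixpoint, start Z0 = {n2}, add states with every successor in Z. Already a fixed point.
Sat(AF (q & (AG (a & b)))) = {n2}

{n2}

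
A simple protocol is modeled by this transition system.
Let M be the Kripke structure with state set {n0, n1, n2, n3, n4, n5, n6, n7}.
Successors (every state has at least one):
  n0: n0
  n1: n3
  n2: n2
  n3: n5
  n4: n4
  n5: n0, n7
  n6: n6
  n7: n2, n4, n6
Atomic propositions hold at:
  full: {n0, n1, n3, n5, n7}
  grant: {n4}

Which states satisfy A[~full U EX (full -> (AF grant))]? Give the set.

Sat(~full) = {n2, n4, n6}
AF grant: least fixpoint, start Z0 = {n4}, add states with every successor in Z. Already a fixed point.
Sat(AF grant) = {n4}
Sat(full -> (AF grant)) = {n2, n4, n6}
Sat(EX (full -> (AF grant))) = {s : some successor in {n2, n4, n6}} = {n2, n4, n6, n7}
A[~full U EX (full -> (AF grant))]: least fixpoint, start Z0 = Sat(EX (full -> (AF grant))) = {n2, n4, n6, n7}, add states in Sat(~full) with every successor in Z. Already a fixed point.
Sat(A[~full U EX (full -> (AF grant))]) = {n2, n4, n6, n7}

{n2, n4, n6, n7}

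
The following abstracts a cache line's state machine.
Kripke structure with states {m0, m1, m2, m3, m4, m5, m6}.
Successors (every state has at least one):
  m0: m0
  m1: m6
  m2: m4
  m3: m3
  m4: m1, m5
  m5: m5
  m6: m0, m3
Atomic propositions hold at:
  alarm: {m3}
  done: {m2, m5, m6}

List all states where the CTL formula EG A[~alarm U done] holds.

{m2, m4, m5}

Sat(~alarm) = {m0, m1, m2, m4, m5, m6}
A[~alarm U done]: least fixpoint, start Z0 = Sat(done) = {m2, m5, m6}, add states in Sat(~alarm) with every successor in Z. Z1 = {m1, m2, m5, m6}; Z2 = {m1, m2, m4, m5, m6}; fixed.
Sat(A[~alarm U done]) = {m1, m2, m4, m5, m6}
EG A[~alarm U done]: greatest fixpoint, start Z0 = {m1, m2, m4, m5, m6}, keep only states in Sat with some successor in Z. Z1 = {m1, m2, m4, m5}; Z2 = {m2, m4, m5}; fixed.
Sat(EG A[~alarm U done]) = {m2, m4, m5}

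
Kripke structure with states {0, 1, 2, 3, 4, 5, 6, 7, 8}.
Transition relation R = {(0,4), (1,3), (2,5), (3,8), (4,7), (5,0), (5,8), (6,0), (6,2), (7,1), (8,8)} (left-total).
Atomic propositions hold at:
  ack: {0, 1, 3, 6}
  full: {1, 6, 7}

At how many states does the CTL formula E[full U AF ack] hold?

AF ack: least fixpoint, start Z0 = {0, 1, 3, 6}, add states with every successor in Z. Z1 = {0, 1, 3, 6, 7}; Z2 = {0, 1, 3, 4, 6, 7}; fixed.
Sat(AF ack) = {0, 1, 3, 4, 6, 7}
E[full U AF ack]: least fixpoint, start Z0 = Sat(AF ack) = {0, 1, 3, 4, 6, 7}, add states in Sat(full) with some successor in Z. Already a fixed point.
Sat(E[full U AF ack]) = {0, 1, 3, 4, 6, 7}
|Sat(E[full U AF ack])| = |{0, 1, 3, 4, 6, 7}| = 6.

6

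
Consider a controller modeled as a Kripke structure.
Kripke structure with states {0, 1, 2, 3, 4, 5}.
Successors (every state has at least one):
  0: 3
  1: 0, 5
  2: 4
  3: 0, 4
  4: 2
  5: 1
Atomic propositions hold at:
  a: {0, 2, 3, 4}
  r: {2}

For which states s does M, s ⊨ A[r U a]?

{0, 2, 3, 4}

A[r U a]: least fixpoint, start Z0 = Sat(a) = {0, 2, 3, 4}, add states in Sat(r) with every successor in Z. Already a fixed point.
Sat(A[r U a]) = {0, 2, 3, 4}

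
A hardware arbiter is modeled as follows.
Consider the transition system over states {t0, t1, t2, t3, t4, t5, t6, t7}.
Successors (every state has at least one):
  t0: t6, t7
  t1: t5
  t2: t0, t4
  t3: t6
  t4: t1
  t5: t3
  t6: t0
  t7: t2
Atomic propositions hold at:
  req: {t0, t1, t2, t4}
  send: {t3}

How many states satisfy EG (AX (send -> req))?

Sat(send -> req) = {t0, t1, t2, t4, t5, t6, t7}
Sat(AX (send -> req)) = {s : every successor in {t0, t1, t2, t4, t5, t6, t7}} = {t0, t1, t2, t3, t4, t6, t7}
EG (AX (send -> req)): greatest fixpoint, start Z0 = {t0, t1, t2, t3, t4, t6, t7}, keep only states in Sat with some successor in Z. Z1 = {t0, t2, t3, t4, t6, t7}; Z2 = {t0, t2, t3, t6, t7}; fixed.
Sat(EG (AX (send -> req))) = {t0, t2, t3, t6, t7}
|Sat(EG (AX (send -> req)))| = |{t0, t2, t3, t6, t7}| = 5.

5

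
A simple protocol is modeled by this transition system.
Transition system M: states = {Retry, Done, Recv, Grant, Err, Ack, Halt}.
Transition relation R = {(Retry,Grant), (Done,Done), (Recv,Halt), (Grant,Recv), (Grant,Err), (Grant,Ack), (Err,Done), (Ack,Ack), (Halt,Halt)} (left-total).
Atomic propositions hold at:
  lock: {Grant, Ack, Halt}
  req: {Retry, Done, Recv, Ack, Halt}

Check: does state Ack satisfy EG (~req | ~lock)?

No

Sat(~req) = {Grant, Err}
Sat(~lock) = {Retry, Done, Recv, Err}
Sat(~req | ~lock) = {Retry, Done, Recv, Grant, Err}
EG (~req | ~lock): greatest fixpoint, start Z0 = {Retry, Done, Recv, Grant, Err}, keep only states in Sat with some successor in Z. Z1 = {Retry, Done, Grant, Err}; fixed.
Sat(EG (~req | ~lock)) = {Retry, Done, Grant, Err}
Ack ∉ Sat(EG (~req | ~lock)) = {Retry, Done, Grant, Err}, so the formula does not hold at Ack.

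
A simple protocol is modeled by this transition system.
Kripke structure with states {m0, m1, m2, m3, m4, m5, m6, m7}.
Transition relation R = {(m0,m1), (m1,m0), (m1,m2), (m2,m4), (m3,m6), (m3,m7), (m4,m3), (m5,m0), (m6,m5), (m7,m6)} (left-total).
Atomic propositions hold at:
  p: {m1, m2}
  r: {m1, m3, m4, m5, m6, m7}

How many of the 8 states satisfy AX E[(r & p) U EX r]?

7

Sat(r & p) = {m1}
Sat(EX r) = {s : some successor in {m1, m3, m4, m5, m6, m7}} = {m0, m2, m3, m4, m6, m7}
E[(r & p) U EX r]: least fixpoint, start Z0 = Sat(EX r) = {m0, m2, m3, m4, m6, m7}, add states in Sat(r & p) with some successor in Z. Z1 = {m0, m1, m2, m3, m4, m6, m7}; fixed.
Sat(E[(r & p) U EX r]) = {m0, m1, m2, m3, m4, m6, m7}
Sat(AX E[(r & p) U EX r]) = {s : every successor in {m0, m1, m2, m3, m4, m6, m7}} = {m0, m1, m2, m3, m4, m5, m7}
|Sat(AX E[(r & p) U EX r])| = |{m0, m1, m2, m3, m4, m5, m7}| = 7.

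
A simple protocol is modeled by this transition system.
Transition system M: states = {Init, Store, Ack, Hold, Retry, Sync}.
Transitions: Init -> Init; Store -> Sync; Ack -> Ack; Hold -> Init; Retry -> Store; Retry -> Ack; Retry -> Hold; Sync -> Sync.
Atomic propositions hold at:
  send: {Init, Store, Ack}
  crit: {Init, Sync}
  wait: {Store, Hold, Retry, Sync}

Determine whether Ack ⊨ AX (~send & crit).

No

Sat(~send) = {Hold, Retry, Sync}
Sat(~send & crit) = {Sync}
Sat(AX (~send & crit)) = {s : every successor in {Sync}} = {Store, Sync}
Ack ∉ Sat(AX (~send & crit)) = {Store, Sync}, so the formula does not hold at Ack.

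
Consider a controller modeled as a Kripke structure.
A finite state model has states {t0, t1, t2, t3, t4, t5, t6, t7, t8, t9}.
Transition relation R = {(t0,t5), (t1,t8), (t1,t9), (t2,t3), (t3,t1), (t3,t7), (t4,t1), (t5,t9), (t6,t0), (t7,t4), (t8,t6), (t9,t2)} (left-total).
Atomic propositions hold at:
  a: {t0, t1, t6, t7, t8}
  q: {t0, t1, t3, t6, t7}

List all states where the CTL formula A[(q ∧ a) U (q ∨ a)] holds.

Sat(q ∧ a) = {t0, t1, t6, t7}
Sat(q ∨ a) = {t0, t1, t3, t6, t7, t8}
A[(q ∧ a) U (q ∨ a)]: least fixpoint, start Z0 = Sat((q ∨ a)) = {t0, t1, t3, t6, t7, t8}, add states in Sat(q ∧ a) with every successor in Z. Already a fixed point.
Sat(A[(q ∧ a) U (q ∨ a)]) = {t0, t1, t3, t6, t7, t8}

{t0, t1, t3, t6, t7, t8}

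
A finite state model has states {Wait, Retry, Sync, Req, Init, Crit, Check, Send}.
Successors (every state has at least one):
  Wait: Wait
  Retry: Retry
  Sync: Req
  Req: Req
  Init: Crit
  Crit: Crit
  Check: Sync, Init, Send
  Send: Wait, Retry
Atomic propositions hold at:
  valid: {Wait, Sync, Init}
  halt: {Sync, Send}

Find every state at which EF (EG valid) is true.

{Wait, Check, Send}

EG valid: greatest fixpoint, start Z0 = {Wait, Sync, Init}, keep only states in Sat with some successor in Z. Z1 = {Wait}; fixed.
Sat(EG valid) = {Wait}
EF (EG valid): least fixpoint, start Z0 = {Wait}, add states with some successor in Z. Z1 = {Wait, Send}; Z2 = {Wait, Check, Send}; fixed.
Sat(EF (EG valid)) = {Wait, Check, Send}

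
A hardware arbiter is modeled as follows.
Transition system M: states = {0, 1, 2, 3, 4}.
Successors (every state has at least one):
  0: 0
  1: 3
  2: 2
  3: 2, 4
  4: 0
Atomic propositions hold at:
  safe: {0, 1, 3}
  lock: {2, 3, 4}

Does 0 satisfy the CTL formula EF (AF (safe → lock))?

Sat(safe → lock) = {2, 3, 4}
AF (safe → lock): least fixpoint, start Z0 = {2, 3, 4}, add states with every successor in Z. Z1 = {1, 2, 3, 4}; fixed.
Sat(AF (safe → lock)) = {1, 2, 3, 4}
EF (AF (safe → lock)): least fixpoint, start Z0 = {1, 2, 3, 4}, add states with some successor in Z. Already a fixed point.
Sat(EF (AF (safe → lock))) = {1, 2, 3, 4}
0 ∉ Sat(EF (AF (safe → lock))) = {1, 2, 3, 4}, so the formula does not hold at 0.

No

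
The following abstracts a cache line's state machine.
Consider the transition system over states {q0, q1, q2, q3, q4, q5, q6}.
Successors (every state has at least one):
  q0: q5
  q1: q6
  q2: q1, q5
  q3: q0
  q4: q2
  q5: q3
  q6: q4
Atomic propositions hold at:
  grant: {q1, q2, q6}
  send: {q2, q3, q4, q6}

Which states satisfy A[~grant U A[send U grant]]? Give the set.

Sat(~grant) = {q0, q3, q4, q5}
A[send U grant]: least fixpoint, start Z0 = Sat(grant) = {q1, q2, q6}, add states in Sat(send) with every successor in Z. Z1 = {q1, q2, q4, q6}; fixed.
Sat(A[send U grant]) = {q1, q2, q4, q6}
A[~grant U A[send U grant]]: least fixpoint, start Z0 = Sat(A[send U grant]) = {q1, q2, q4, q6}, add states in Sat(~grant) with every successor in Z. Already a fixed point.
Sat(A[~grant U A[send U grant]]) = {q1, q2, q4, q6}

{q1, q2, q4, q6}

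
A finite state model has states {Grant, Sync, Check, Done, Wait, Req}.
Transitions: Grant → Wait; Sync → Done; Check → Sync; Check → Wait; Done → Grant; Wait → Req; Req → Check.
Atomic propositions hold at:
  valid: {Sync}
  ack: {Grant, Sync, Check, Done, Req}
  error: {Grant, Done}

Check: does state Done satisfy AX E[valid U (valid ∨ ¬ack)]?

Sat(¬ack) = {Wait}
Sat(valid ∨ ¬ack) = {Sync, Wait}
E[valid U (valid ∨ ¬ack)]: least fixpoint, start Z0 = Sat((valid ∨ ¬ack)) = {Sync, Wait}, add states in Sat(valid) with some successor in Z. Already a fixed point.
Sat(E[valid U (valid ∨ ¬ack)]) = {Sync, Wait}
Sat(AX E[valid U (valid ∨ ¬ack)]) = {s : every successor in {Sync, Wait}} = {Grant, Check}
Done ∉ Sat(AX E[valid U (valid ∨ ¬ack)]) = {Grant, Check}, so the formula does not hold at Done.

No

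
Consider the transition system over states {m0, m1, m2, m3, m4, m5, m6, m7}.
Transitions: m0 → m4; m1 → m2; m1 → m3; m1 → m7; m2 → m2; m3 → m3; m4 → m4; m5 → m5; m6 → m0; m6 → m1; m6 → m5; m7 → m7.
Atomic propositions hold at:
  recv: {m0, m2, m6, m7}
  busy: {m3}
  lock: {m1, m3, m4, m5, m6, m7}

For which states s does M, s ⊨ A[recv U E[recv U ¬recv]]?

{m0, m1, m3, m4, m5, m6}

Sat(¬recv) = {m1, m3, m4, m5}
E[recv U ¬recv]: least fixpoint, start Z0 = Sat(¬recv) = {m1, m3, m4, m5}, add states in Sat(recv) with some successor in Z. Z1 = {m0, m1, m3, m4, m5, m6}; fixed.
Sat(E[recv U ¬recv]) = {m0, m1, m3, m4, m5, m6}
A[recv U E[recv U ¬recv]]: least fixpoint, start Z0 = Sat(E[recv U ¬recv]) = {m0, m1, m3, m4, m5, m6}, add states in Sat(recv) with every successor in Z. Already a fixed point.
Sat(A[recv U E[recv U ¬recv]]) = {m0, m1, m3, m4, m5, m6}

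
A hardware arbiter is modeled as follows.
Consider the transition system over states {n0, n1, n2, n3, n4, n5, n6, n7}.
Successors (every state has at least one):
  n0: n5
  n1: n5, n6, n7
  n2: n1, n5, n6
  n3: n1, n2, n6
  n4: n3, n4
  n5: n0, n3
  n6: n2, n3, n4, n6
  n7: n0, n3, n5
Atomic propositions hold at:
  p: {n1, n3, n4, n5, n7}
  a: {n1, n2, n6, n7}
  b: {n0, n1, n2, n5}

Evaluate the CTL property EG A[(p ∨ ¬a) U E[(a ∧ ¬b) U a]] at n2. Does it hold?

Sat(¬a) = {n0, n3, n4, n5}
Sat(p ∨ ¬a) = {n0, n1, n3, n4, n5, n7}
Sat(¬b) = {n3, n4, n6, n7}
Sat(a ∧ ¬b) = {n6, n7}
E[(a ∧ ¬b) U a]: least fixpoint, start Z0 = Sat(a) = {n1, n2, n6, n7}, add states in Sat(a ∧ ¬b) with some successor in Z. Already a fixed point.
Sat(E[(a ∧ ¬b) U a]) = {n1, n2, n6, n7}
A[(p ∨ ¬a) U E[(a ∧ ¬b) U a]]: least fixpoint, start Z0 = Sat(E[(a ∧ ¬b) U a]) = {n1, n2, n6, n7}, add states in Sat(p ∨ ¬a) with every successor in Z. Z1 = {n1, n2, n3, n6, n7}; fixed.
Sat(A[(p ∨ ¬a) U E[(a ∧ ¬b) U a]]) = {n1, n2, n3, n6, n7}
EG A[(p ∨ ¬a) U E[(a ∧ ¬b) U a]]: greatest fixpoint, start Z0 = {n1, n2, n3, n6, n7}, keep only states in Sat with some successor in Z. Already a fixed point.
Sat(EG A[(p ∨ ¬a) U E[(a ∧ ¬b) U a]]) = {n1, n2, n3, n6, n7}
n2 ∈ Sat(EG A[(p ∨ ¬a) U E[(a ∧ ¬b) U a]]) = {n1, n2, n3, n6, n7}, so the formula holds at n2.

Yes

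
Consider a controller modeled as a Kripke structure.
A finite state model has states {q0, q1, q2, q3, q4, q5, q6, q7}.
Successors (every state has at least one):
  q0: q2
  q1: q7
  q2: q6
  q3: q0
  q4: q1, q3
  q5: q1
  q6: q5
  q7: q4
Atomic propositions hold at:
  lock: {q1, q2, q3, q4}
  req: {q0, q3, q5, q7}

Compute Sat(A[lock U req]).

A[lock U req]: least fixpoint, start Z0 = Sat(req) = {q0, q3, q5, q7}, add states in Sat(lock) with every successor in Z. Z1 = {q0, q1, q3, q5, q7}; Z2 = {q0, q1, q3, q4, q5, q7}; fixed.
Sat(A[lock U req]) = {q0, q1, q3, q4, q5, q7}

{q0, q1, q3, q4, q5, q7}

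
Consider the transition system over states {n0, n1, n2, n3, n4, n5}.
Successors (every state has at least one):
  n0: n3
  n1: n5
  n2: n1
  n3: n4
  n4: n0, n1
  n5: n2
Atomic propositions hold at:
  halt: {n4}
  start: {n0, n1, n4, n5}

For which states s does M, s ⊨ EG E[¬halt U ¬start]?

{n1, n2, n5}

Sat(¬halt) = {n0, n1, n2, n3, n5}
Sat(¬start) = {n2, n3}
E[¬halt U ¬start]: least fixpoint, start Z0 = Sat(¬start) = {n2, n3}, add states in Sat(¬halt) with some successor in Z. Z1 = {n0, n2, n3, n5}; Z2 = {n0, n1, n2, n3, n5}; fixed.
Sat(E[¬halt U ¬start]) = {n0, n1, n2, n3, n5}
EG E[¬halt U ¬start]: greatest fixpoint, start Z0 = {n0, n1, n2, n3, n5}, keep only states in Sat with some successor in Z. Z1 = {n0, n1, n2, n5}; Z2 = {n1, n2, n5}; fixed.
Sat(EG E[¬halt U ¬start]) = {n1, n2, n5}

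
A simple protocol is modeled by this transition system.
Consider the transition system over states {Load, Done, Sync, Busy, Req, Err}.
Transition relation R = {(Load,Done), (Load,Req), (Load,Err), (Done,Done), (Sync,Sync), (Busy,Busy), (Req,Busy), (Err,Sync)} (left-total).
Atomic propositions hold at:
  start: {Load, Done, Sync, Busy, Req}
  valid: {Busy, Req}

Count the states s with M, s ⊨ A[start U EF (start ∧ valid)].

Sat(start ∧ valid) = {Busy, Req}
EF (start ∧ valid): least fixpoint, start Z0 = {Busy, Req}, add states with some successor in Z. Z1 = {Load, Busy, Req}; fixed.
Sat(EF (start ∧ valid)) = {Load, Busy, Req}
A[start U EF (start ∧ valid)]: least fixpoint, start Z0 = Sat(EF (start ∧ valid)) = {Load, Busy, Req}, add states in Sat(start) with every successor in Z. Already a fixed point.
Sat(A[start U EF (start ∧ valid)]) = {Load, Busy, Req}
|Sat(A[start U EF (start ∧ valid)])| = |{Load, Busy, Req}| = 3.

3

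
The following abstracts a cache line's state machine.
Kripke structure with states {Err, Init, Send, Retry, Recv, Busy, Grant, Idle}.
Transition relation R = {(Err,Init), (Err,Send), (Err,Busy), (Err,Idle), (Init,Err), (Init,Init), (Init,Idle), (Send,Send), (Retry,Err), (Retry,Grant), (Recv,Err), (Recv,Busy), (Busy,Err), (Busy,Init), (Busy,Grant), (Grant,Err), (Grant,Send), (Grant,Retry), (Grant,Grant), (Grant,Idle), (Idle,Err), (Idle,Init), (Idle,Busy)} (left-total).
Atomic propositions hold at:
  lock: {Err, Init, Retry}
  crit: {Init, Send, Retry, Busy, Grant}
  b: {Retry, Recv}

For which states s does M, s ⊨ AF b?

{Retry, Recv}

AF b: least fixpoint, start Z0 = {Retry, Recv}, add states with every successor in Z. Already a fixed point.
Sat(AF b) = {Retry, Recv}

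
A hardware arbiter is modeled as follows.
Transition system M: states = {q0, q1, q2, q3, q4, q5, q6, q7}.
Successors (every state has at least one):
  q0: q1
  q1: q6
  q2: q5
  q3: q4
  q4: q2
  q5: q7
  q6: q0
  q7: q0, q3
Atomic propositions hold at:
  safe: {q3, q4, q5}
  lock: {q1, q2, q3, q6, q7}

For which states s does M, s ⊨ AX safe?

Sat(AX safe) = {s : every successor in {q3, q4, q5}} = {q2, q3}

{q2, q3}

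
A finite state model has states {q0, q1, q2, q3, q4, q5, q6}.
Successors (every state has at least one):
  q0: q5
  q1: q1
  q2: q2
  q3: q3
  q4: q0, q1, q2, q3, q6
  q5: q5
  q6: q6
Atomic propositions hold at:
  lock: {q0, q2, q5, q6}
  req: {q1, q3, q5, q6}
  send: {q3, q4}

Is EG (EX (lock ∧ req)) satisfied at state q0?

Sat(lock ∧ req) = {q5, q6}
Sat(EX (lock ∧ req)) = {s : some successor in {q5, q6}} = {q0, q4, q5, q6}
EG (EX (lock ∧ req)): greatest fixpoint, start Z0 = {q0, q4, q5, q6}, keep only states in Sat with some successor in Z. Already a fixed point.
Sat(EG (EX (lock ∧ req))) = {q0, q4, q5, q6}
q0 ∈ Sat(EG (EX (lock ∧ req))) = {q0, q4, q5, q6}, so the formula holds at q0.

Yes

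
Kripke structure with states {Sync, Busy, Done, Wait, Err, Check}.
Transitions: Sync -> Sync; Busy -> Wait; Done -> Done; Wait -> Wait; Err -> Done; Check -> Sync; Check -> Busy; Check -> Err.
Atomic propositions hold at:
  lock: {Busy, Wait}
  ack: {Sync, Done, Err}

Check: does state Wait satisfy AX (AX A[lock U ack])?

A[lock U ack]: least fixpoint, start Z0 = Sat(ack) = {Sync, Done, Err}, add states in Sat(lock) with every successor in Z. Already a fixed point.
Sat(A[lock U ack]) = {Sync, Done, Err}
Sat(AX A[lock U ack]) = {s : every successor in {Sync, Done, Err}} = {Sync, Done, Err}
Sat(AX (AX A[lock U ack])) = {s : every successor in {Sync, Done, Err}} = {Sync, Done, Err}
Wait ∉ Sat(AX (AX A[lock U ack])) = {Sync, Done, Err}, so the formula does not hold at Wait.

No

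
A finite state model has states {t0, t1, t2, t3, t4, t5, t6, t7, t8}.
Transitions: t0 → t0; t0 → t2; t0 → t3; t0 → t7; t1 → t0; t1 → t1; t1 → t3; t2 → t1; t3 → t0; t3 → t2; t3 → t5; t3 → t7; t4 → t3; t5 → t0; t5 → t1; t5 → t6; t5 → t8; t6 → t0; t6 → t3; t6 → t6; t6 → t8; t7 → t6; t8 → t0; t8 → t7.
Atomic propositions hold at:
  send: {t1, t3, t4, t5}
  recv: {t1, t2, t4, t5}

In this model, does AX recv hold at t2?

Sat(AX recv) = {s : every successor in {t1, t2, t4, t5}} = {t2}
t2 ∈ Sat(AX recv) = {t2}, so the formula holds at t2.

Yes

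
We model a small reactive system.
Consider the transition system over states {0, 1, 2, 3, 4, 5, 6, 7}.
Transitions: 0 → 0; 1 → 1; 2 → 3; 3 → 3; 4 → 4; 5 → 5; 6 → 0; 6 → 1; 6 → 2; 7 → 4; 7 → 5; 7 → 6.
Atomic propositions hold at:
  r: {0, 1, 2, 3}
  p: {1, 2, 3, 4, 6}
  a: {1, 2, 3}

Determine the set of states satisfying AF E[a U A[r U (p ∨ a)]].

{1, 2, 3, 4, 6}

Sat(p ∨ a) = {1, 2, 3, 4, 6}
A[r U (p ∨ a)]: least fixpoint, start Z0 = Sat((p ∨ a)) = {1, 2, 3, 4, 6}, add states in Sat(r) with every successor in Z. Already a fixed point.
Sat(A[r U (p ∨ a)]) = {1, 2, 3, 4, 6}
E[a U A[r U (p ∨ a)]]: least fixpoint, start Z0 = Sat(A[r U (p ∨ a)]) = {1, 2, 3, 4, 6}, add states in Sat(a) with some successor in Z. Already a fixed point.
Sat(E[a U A[r U (p ∨ a)]]) = {1, 2, 3, 4, 6}
AF E[a U A[r U (p ∨ a)]]: least fixpoint, start Z0 = {1, 2, 3, 4, 6}, add states with every successor in Z. Already a fixed point.
Sat(AF E[a U A[r U (p ∨ a)]]) = {1, 2, 3, 4, 6}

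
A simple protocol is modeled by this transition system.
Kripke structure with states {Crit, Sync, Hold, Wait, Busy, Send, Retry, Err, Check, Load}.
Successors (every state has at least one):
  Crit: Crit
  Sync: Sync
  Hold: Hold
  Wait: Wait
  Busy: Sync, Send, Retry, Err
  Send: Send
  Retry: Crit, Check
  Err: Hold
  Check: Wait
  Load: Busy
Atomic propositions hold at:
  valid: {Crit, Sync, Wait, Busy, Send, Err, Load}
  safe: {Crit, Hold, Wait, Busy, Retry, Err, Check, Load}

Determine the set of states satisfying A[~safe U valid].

Sat(~safe) = {Sync, Send}
A[~safe U valid]: least fixpoint, start Z0 = Sat(valid) = {Crit, Sync, Wait, Busy, Send, Err, Load}, add states in Sat(~safe) with every successor in Z. Already a fixed point.
Sat(A[~safe U valid]) = {Crit, Sync, Wait, Busy, Send, Err, Load}

{Crit, Sync, Wait, Busy, Send, Err, Load}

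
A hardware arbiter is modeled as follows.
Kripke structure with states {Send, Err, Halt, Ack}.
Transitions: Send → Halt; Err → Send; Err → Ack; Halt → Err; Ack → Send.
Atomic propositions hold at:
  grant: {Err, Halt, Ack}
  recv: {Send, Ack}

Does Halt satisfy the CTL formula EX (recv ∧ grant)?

Sat(recv ∧ grant) = {Ack}
Sat(EX (recv ∧ grant)) = {s : some successor in {Ack}} = {Err}
Halt ∉ Sat(EX (recv ∧ grant)) = {Err}, so the formula does not hold at Halt.

No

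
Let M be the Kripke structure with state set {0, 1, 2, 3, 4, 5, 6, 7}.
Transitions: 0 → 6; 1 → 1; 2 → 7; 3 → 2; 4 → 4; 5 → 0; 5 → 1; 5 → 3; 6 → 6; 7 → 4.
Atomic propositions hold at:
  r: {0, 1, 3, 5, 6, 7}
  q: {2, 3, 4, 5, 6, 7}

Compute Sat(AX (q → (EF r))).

EF r: least fixpoint, start Z0 = {0, 1, 3, 5, 6, 7}, add states with some successor in Z. Z1 = {0, 1, 2, 3, 5, 6, 7}; fixed.
Sat(EF r) = {0, 1, 2, 3, 5, 6, 7}
Sat(q → (EF r)) = {0, 1, 2, 3, 5, 6, 7}
Sat(AX (q → (EF r))) = {s : every successor in {0, 1, 2, 3, 5, 6, 7}} = {0, 1, 2, 3, 5, 6}

{0, 1, 2, 3, 5, 6}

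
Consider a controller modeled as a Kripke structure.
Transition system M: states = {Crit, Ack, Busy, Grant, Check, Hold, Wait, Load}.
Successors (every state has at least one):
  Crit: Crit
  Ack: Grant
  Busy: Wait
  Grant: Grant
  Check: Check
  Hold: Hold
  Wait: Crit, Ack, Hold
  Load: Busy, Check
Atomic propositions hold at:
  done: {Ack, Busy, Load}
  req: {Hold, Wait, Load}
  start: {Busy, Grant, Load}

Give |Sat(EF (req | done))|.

Sat(req | done) = {Ack, Busy, Hold, Wait, Load}
EF (req | done): least fixpoint, start Z0 = {Ack, Busy, Hold, Wait, Load}, add states with some successor in Z. Already a fixed point.
Sat(EF (req | done)) = {Ack, Busy, Hold, Wait, Load}
|Sat(EF (req | done))| = |{Ack, Busy, Hold, Wait, Load}| = 5.

5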